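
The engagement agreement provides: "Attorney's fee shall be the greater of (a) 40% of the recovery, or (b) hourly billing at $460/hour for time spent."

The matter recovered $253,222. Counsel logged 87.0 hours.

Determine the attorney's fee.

$101,288.80

(a) 40% of $253,222 = $101,288.80
(b) 87.0 × $460 = $40,020.00
The greater is (a): $101,288.80.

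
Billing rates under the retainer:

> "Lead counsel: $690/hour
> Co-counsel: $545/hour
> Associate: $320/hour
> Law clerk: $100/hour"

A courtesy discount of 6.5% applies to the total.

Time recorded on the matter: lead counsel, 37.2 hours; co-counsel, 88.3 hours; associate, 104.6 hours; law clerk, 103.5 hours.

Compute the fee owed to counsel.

$109,968.62

Lead counsel: 37.2 × $690 = $25,668.00
Co-counsel: 88.3 × $545 = $48,123.50
Associate: 104.6 × $320 = $33,472.00
Law clerk: 103.5 × $100 = $10,350.00
Subtotal: $117,613.50
Less 6.5% discount: −$7,644.88
Total: $117,613.50 − $7,644.88 = $109,968.62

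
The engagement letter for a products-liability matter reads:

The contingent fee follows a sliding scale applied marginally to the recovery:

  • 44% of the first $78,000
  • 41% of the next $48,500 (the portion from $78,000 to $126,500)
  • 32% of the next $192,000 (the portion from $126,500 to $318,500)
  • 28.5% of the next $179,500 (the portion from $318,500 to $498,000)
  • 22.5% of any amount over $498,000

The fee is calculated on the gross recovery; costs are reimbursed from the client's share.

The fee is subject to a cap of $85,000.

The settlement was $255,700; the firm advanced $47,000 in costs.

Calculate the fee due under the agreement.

Fee base is the gross recovery, $255,700; costs are reimbursed separately.
First $78,000 at 44% = $34,320.00
Next $48,500 at 41% = $19,885.00
Remaining $129,200 at 32% = $41,344.00
Fee: $34,320.00 + $19,885.00 + $41,344.00 = $95,549.00
$95,549.00 exceeds the $85,000 cap, so the fee is capped at $85,000.00.

$85,000.00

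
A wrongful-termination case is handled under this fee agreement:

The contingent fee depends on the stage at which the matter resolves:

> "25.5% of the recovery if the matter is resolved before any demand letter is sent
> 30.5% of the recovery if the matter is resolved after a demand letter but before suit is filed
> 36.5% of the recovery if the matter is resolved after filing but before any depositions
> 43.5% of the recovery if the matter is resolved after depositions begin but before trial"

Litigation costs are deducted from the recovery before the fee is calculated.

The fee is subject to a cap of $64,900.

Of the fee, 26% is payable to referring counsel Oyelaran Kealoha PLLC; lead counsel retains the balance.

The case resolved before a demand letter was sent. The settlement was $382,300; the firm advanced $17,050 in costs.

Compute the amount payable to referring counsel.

$16,874.00

Fee base (net of costs): $382,300 − $17,050 = $365,250
The matter resolved before a demand letter was sent, so the 25.5% rate applies.
$365,250 × 25.5% = $93,138.75
$93,138.75 exceeds the $64,900 cap, so the fee is capped at $64,900.00.
Referral share: 26% of $64,900.00 = $16,874.00; lead counsel retains $64,900.00 − $16,874.00 = $48,026.00.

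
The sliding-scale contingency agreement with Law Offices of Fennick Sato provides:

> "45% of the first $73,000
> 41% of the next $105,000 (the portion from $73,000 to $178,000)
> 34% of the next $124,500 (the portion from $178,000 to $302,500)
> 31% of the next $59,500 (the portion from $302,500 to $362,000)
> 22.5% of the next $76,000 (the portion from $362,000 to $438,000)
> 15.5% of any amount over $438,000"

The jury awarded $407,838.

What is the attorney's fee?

$146,988.55

First $73,000 at 45% = $32,850.00
Next $105,000 at 41% = $43,050.00
Next $124,500 at 34% = $42,330.00
Next $59,500 at 31% = $18,445.00
Remaining $45,838 at 22.5% = $10,313.55
Fee: $32,850.00 + $43,050.00 + $42,330.00 + $18,445.00 + $10,313.55 = $146,988.55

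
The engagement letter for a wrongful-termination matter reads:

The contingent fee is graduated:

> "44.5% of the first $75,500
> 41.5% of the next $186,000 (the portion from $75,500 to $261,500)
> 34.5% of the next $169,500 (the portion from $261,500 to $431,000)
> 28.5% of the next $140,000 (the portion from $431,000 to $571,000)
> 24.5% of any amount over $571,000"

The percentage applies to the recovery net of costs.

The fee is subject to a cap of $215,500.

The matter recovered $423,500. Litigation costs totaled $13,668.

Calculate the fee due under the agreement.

$161,962.04

Fee base (net of costs): $423,500 − $13,668 = $409,832
First $75,500 at 44.5% = $33,597.50
Next $186,000 at 41.5% = $77,190.00
Remaining $148,332 at 34.5% = $51,174.54
Fee: $33,597.50 + $77,190.00 + $51,174.54 = $161,962.04
$161,962.04 is under the $215,500 cap.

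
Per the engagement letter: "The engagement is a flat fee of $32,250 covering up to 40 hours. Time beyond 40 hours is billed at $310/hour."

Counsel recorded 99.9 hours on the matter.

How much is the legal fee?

Flat fee: $32,250.00
Excess hours: 99.9 − 40 = 59.9
Overrun: 59.9 × $310 = $18,569.00
Total: $32,250.00 + $18,569.00 = $50,819.00

$50,819.00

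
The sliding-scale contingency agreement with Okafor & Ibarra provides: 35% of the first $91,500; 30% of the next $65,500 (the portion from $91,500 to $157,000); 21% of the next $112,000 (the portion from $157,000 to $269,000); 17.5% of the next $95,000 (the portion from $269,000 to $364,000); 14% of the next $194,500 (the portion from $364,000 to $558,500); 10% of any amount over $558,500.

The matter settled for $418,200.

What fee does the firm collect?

First $91,500 at 35% = $32,025.00
Next $65,500 at 30% = $19,650.00
Next $112,000 at 21% = $23,520.00
Next $95,000 at 17.5% = $16,625.00
Remaining $54,200 at 14% = $7,588.00
Fee: $32,025.00 + $19,650.00 + $23,520.00 + $16,625.00 + $7,588.00 = $99,408.00

$99,408.00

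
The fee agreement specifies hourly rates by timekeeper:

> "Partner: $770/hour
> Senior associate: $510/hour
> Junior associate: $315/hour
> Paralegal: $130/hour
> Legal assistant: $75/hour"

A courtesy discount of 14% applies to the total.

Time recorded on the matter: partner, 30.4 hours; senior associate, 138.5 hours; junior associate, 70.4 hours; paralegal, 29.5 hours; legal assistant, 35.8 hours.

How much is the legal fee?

$105,555.54

Partner: 30.4 × $770 = $23,408.00
Senior associate: 138.5 × $510 = $70,635.00
Junior associate: 70.4 × $315 = $22,176.00
Paralegal: 29.5 × $130 = $3,835.00
Legal assistant: 35.8 × $75 = $2,685.00
Subtotal: $122,739.00
Less 14% discount: −$17,183.46
Total: $122,739.00 − $17,183.46 = $105,555.54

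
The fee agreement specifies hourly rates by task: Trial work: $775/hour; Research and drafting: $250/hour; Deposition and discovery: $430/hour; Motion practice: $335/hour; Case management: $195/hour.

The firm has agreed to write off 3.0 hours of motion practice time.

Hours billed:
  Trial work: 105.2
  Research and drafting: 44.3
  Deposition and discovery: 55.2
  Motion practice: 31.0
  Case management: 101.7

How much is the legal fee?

$145,552.50

Trial work: 105.2 × $775 = $81,530.00
Research and drafting: 44.3 × $250 = $11,075.00
Deposition and discovery: 55.2 × $430 = $23,736.00
Motion practice: 31.0 × $335 = $10,385.00
Case management: 101.7 × $195 = $19,831.50
Subtotal: $146,557.50
Write-off: 3.0 × $335 = $1,005.00
Total: $146,557.50 − $1,005.00 = $145,552.50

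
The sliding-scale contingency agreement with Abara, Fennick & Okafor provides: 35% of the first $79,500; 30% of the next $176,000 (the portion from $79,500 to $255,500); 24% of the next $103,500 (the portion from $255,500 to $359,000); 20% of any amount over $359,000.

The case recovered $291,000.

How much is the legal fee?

$89,145.00

First $79,500 at 35% = $27,825.00
Next $176,000 at 30% = $52,800.00
Remaining $35,500 at 24% = $8,520.00
Fee: $27,825.00 + $52,800.00 + $8,520.00 = $89,145.00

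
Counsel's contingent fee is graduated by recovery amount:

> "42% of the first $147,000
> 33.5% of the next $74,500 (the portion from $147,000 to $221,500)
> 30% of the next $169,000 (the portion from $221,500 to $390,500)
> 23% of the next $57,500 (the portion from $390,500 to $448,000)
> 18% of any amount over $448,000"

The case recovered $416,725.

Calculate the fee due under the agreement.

First $147,000 at 42% = $61,740.00
Next $74,500 at 33.5% = $24,957.50
Next $169,000 at 30% = $50,700.00
Remaining $26,225 at 23% = $6,031.75
Fee: $61,740.00 + $24,957.50 + $50,700.00 + $6,031.75 = $143,429.25

$143,429.25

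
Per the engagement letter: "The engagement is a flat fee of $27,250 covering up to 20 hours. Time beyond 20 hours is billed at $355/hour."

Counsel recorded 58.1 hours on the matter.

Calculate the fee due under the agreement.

Flat fee: $27,250.00
Excess hours: 58.1 − 20 = 38.1
Overrun: 38.1 × $355 = $13,525.50
Total: $27,250.00 + $13,525.50 = $40,775.50

$40,775.50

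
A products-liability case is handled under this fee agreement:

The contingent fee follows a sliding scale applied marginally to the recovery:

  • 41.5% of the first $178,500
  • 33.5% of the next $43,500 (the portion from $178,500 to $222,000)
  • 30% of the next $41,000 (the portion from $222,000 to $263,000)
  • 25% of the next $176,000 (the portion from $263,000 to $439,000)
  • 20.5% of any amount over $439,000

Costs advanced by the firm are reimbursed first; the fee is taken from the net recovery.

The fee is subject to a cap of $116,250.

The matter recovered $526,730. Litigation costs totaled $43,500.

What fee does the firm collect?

$116,250.00

Fee base (net of costs): $526,730 − $43,500 = $483,230
First $178,500 at 41.5% = $74,077.50
Next $43,500 at 33.5% = $14,572.50
Next $41,000 at 30% = $12,300.00
Next $176,000 at 25% = $44,000.00
Remaining $44,230 at 20.5% = $9,067.15
Fee: $74,077.50 + $14,572.50 + $12,300.00 + $44,000.00 + $9,067.15 = $154,017.15
$154,017.15 exceeds the $116,250 cap, so the fee is capped at $116,250.00.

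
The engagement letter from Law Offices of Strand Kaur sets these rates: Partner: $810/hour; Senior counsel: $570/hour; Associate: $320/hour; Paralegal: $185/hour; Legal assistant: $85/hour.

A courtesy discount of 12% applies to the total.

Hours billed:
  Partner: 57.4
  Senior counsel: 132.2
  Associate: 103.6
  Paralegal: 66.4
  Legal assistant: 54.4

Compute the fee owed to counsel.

Partner: 57.4 × $810 = $46,494.00
Senior counsel: 132.2 × $570 = $75,354.00
Associate: 103.6 × $320 = $33,152.00
Paralegal: 66.4 × $185 = $12,284.00
Legal assistant: 54.4 × $85 = $4,624.00
Subtotal: $171,908.00
Less 12% discount: −$20,628.96
Total: $171,908.00 − $20,628.96 = $151,279.04

$151,279.04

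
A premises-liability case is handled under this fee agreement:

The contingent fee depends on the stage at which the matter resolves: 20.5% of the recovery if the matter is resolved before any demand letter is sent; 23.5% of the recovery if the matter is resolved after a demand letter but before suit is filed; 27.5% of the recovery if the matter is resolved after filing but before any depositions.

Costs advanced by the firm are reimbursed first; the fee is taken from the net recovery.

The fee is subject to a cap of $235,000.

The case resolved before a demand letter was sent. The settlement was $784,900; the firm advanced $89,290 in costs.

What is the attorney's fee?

Fee base (net of costs): $784,900 − $89,290 = $695,610
The matter resolved before a demand letter was sent, so the 20.5% rate applies.
$695,610 × 20.5% = $142,600.05
$142,600.05 is under the $235,000 cap.

$142,600.05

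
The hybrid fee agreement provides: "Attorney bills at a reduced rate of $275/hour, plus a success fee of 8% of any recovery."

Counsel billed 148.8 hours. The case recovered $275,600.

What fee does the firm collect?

Hourly: 148.8 × $275 = $40,920.00
Success fee: 8% of $275,600 = $22,048.00
Total: $40,920.00 + $22,048.00 = $62,968.00

$62,968.00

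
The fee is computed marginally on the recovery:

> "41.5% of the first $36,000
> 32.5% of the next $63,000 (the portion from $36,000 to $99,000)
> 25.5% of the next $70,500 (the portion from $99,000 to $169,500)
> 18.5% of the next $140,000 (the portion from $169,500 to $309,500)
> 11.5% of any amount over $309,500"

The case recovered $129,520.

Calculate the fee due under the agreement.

$43,197.60

First $36,000 at 41.5% = $14,940.00
Next $63,000 at 32.5% = $20,475.00
Remaining $30,520 at 25.5% = $7,782.60
Fee: $14,940.00 + $20,475.00 + $7,782.60 = $43,197.60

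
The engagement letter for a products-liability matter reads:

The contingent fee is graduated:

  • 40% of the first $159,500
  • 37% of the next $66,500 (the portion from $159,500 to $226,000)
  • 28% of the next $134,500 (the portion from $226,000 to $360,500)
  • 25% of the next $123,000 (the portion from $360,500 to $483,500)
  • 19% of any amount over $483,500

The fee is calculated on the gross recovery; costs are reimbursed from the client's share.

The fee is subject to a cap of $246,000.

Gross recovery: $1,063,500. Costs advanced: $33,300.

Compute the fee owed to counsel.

Fee base is the gross recovery, $1,063,500; costs are reimbursed separately.
First $159,500 at 40% = $63,800.00
Next $66,500 at 37% = $24,605.00
Next $134,500 at 28% = $37,660.00
Next $123,000 at 25% = $30,750.00
Remaining $580,000 at 19% = $110,200.00
Fee: $63,800.00 + $24,605.00 + $37,660.00 + $30,750.00 + $110,200.00 = $267,015.00
$267,015.00 exceeds the $246,000 cap, so the fee is capped at $246,000.00.

$246,000.00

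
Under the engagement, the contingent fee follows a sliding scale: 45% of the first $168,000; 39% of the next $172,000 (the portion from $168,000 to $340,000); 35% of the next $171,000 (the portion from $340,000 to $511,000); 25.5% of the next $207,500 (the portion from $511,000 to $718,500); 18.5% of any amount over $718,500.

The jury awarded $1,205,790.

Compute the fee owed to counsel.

$345,591.15

First $168,000 at 45% = $75,600.00
Next $172,000 at 39% = $67,080.00
Next $171,000 at 35% = $59,850.00
Next $207,500 at 25.5% = $52,912.50
Remaining $487,290 at 18.5% = $90,148.65
Fee: $75,600.00 + $67,080.00 + $59,850.00 + $52,912.50 + $90,148.65 = $345,591.15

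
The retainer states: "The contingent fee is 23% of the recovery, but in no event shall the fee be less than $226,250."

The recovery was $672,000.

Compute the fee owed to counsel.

$226,250.00

23% of $672,000 = $154,560.00
That is below the $226,250 minimum, so the minimum applies.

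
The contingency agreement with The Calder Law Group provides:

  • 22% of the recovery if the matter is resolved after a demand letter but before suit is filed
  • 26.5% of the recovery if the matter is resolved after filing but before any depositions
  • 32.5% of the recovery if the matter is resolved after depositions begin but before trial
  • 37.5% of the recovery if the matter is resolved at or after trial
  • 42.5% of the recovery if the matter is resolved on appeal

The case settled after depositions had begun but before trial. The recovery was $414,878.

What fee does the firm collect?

The matter settled after depositions had begun but before trial, so the 32.5% rate applies.
$414,878 × 32.5% = $134,835.35

$134,835.35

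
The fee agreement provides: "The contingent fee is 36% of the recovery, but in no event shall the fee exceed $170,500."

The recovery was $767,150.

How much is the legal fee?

$170,500.00

36% of $767,150 = $276,174.00
That exceeds the $170,500 cap, so the fee is capped at $170,500.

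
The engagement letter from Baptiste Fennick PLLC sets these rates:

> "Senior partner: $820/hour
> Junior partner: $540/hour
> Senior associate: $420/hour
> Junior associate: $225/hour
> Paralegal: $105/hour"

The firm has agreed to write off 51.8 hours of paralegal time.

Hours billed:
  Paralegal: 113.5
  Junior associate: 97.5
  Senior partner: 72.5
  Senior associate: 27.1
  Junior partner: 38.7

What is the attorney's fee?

$120,146.00

Senior partner: 72.5 × $820 = $59,450.00
Junior partner: 38.7 × $540 = $20,898.00
Senior associate: 27.1 × $420 = $11,382.00
Junior associate: 97.5 × $225 = $21,937.50
Paralegal: 113.5 × $105 = $11,917.50
Subtotal: $125,585.00
Write-off: 51.8 × $105 = $5,439.00
Total: $125,585.00 − $5,439.00 = $120,146.00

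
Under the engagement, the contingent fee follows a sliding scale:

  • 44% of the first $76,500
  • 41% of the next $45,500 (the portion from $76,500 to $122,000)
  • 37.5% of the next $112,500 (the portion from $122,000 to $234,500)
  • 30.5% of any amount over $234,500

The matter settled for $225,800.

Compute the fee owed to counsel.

First $76,500 at 44% = $33,660.00
Next $45,500 at 41% = $18,655.00
Remaining $103,800 at 37.5% = $38,925.00
Fee: $33,660.00 + $18,655.00 + $38,925.00 = $91,240.00

$91,240.00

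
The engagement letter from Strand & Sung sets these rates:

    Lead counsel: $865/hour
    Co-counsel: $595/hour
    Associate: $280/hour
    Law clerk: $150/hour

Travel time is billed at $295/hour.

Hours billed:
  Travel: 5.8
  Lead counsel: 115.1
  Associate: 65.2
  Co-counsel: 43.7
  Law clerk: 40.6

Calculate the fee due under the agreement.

Lead counsel: 115.1 × $865 = $99,561.50
Co-counsel: 43.7 × $595 = $26,001.50
Associate: 65.2 × $280 = $18,256.00
Law clerk: 40.6 × $150 = $6,090.00
Subtotal: $99,561.50 + $26,001.50 + $18,256.00 + $6,090.00 = $149,909.00
Travel: 5.8 × $295 = $1,711.00
Total: $149,909.00 + $1,711.00 = $151,620.00

$151,620.00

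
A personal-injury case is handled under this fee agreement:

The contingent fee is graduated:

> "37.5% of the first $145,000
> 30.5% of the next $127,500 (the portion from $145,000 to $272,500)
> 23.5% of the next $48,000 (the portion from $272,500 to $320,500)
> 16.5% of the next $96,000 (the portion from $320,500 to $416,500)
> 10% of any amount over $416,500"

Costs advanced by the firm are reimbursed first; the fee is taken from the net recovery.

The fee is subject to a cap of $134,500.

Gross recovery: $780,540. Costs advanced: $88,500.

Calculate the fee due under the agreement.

$134,500.00

Fee base (net of costs): $780,540 − $88,500 = $692,040
First $145,000 at 37.5% = $54,375.00
Next $127,500 at 30.5% = $38,887.50
Next $48,000 at 23.5% = $11,280.00
Next $96,000 at 16.5% = $15,840.00
Remaining $275,540 at 10% = $27,554.00
Fee: $54,375.00 + $38,887.50 + $11,280.00 + $15,840.00 + $27,554.00 = $147,936.50
$147,936.50 exceeds the $134,500 cap, so the fee is capped at $134,500.00.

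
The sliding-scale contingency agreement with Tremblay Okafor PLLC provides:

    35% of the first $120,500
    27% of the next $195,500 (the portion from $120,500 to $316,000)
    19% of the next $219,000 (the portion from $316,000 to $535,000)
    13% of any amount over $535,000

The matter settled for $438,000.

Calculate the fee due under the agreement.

First $120,500 at 35% = $42,175.00
Next $195,500 at 27% = $52,785.00
Remaining $122,000 at 19% = $23,180.00
Fee: $42,175.00 + $52,785.00 + $23,180.00 = $118,140.00

$118,140.00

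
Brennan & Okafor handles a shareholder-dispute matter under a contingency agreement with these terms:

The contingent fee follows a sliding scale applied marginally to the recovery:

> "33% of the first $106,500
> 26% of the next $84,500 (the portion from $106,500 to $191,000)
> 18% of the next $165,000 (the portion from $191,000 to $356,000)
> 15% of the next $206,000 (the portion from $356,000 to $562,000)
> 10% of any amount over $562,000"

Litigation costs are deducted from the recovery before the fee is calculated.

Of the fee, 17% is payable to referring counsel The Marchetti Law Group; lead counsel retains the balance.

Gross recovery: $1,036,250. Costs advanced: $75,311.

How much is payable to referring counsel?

Fee base (net of costs): $1,036,250 − $75,311 = $960,939
First $106,500 at 33% = $35,145.00
Next $84,500 at 26% = $21,970.00
Next $165,000 at 18% = $29,700.00
Next $206,000 at 15% = $30,900.00
Remaining $398,939 at 10% = $39,893.90
Fee: $35,145.00 + $21,970.00 + $29,700.00 + $30,900.00 + $39,893.90 = $157,608.90
Referral share: 17% of $157,608.90 = $26,793.51; lead counsel retains $157,608.90 − $26,793.51 = $130,815.39.

$26,793.51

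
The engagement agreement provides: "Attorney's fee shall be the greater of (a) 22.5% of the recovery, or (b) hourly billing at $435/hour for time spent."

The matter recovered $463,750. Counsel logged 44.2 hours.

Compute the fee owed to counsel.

$104,343.75

(a) 22.5% of $463,750 = $104,343.75
(b) 44.2 × $435 = $19,227.00
The greater is (a): $104,343.75.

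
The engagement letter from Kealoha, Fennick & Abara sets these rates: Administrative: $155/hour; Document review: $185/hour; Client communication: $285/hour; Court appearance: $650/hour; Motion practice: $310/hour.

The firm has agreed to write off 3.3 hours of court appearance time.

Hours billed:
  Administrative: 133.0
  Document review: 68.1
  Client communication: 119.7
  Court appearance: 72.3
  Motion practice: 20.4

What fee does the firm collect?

$118,502.00

Administrative: 133.0 × $155 = $20,615.00
Document review: 68.1 × $185 = $12,598.50
Client communication: 119.7 × $285 = $34,114.50
Court appearance: 72.3 × $650 = $46,995.00
Motion practice: 20.4 × $310 = $6,324.00
Subtotal: $120,647.00
Write-off: 3.3 × $650 = $2,145.00
Total: $120,647.00 − $2,145.00 = $118,502.00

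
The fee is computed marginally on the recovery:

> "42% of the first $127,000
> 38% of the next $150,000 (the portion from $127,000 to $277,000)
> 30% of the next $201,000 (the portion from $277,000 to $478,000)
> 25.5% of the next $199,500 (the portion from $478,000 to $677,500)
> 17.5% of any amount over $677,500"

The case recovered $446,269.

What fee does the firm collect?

First $127,000 at 42% = $53,340.00
Next $150,000 at 38% = $57,000.00
Remaining $169,269 at 30% = $50,780.70
Fee: $53,340.00 + $57,000.00 + $50,780.70 = $161,120.70

$161,120.70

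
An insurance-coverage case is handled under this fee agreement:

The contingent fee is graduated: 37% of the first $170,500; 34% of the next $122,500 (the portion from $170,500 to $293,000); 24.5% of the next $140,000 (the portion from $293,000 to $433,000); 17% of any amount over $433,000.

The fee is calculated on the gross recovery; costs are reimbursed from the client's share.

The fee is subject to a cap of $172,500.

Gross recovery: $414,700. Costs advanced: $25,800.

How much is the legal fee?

Fee base is the gross recovery, $414,700; costs are reimbursed separately.
First $170,500 at 37% = $63,085.00
Next $122,500 at 34% = $41,650.00
Remaining $121,700 at 24.5% = $29,816.50
Fee: $63,085.00 + $41,650.00 + $29,816.50 = $134,551.50
$134,551.50 is under the $172,500 cap.

$134,551.50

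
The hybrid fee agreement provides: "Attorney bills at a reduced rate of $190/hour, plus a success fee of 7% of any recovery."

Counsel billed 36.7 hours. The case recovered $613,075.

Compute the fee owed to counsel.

Hourly: 36.7 × $190 = $6,973.00
Success fee: 7% of $613,075 = $42,915.25
Total: $6,973.00 + $42,915.25 = $49,888.25

$49,888.25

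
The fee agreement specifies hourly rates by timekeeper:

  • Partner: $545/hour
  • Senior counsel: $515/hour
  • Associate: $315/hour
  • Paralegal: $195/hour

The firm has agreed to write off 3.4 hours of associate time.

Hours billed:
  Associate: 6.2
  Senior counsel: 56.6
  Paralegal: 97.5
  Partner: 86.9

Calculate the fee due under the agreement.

Partner: 86.9 × $545 = $47,360.50
Senior counsel: 56.6 × $515 = $29,149.00
Associate: 6.2 × $315 = $1,953.00
Paralegal: 97.5 × $195 = $19,012.50
Subtotal: $97,475.00
Write-off: 3.4 × $315 = $1,071.00
Total: $97,475.00 − $1,071.00 = $96,404.00

$96,404.00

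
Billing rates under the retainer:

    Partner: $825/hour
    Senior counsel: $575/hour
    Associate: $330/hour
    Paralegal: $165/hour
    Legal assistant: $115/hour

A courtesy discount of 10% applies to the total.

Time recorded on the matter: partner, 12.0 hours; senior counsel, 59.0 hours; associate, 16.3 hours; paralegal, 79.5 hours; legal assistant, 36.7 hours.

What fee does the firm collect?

Partner: 12.0 × $825 = $9,900.00
Senior counsel: 59.0 × $575 = $33,925.00
Associate: 16.3 × $330 = $5,379.00
Paralegal: 79.5 × $165 = $13,117.50
Legal assistant: 36.7 × $115 = $4,220.50
Subtotal: $66,542.00
Less 10% discount: −$6,654.20
Total: $66,542.00 − $6,654.20 = $59,887.80

$59,887.80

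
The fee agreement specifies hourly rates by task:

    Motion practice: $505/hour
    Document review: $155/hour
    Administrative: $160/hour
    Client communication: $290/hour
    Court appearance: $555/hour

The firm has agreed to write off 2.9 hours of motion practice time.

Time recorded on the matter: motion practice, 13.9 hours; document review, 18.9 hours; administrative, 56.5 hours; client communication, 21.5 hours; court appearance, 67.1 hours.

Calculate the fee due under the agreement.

Motion practice: 13.9 × $505 = $7,019.50
Document review: 18.9 × $155 = $2,929.50
Administrative: 56.5 × $160 = $9,040.00
Client communication: 21.5 × $290 = $6,235.00
Court appearance: 67.1 × $555 = $37,240.50
Subtotal: $62,464.50
Write-off: 2.9 × $505 = $1,464.50
Total: $62,464.50 − $1,464.50 = $61,000.00

$61,000.00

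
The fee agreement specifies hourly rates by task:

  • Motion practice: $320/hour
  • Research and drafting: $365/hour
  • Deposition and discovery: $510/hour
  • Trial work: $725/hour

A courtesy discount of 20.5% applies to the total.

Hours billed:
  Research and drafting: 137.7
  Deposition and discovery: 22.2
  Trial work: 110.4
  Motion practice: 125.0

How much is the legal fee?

$144,389.89

Motion practice: 125.0 × $320 = $40,000.00
Research and drafting: 137.7 × $365 = $50,260.50
Deposition and discovery: 22.2 × $510 = $11,322.00
Trial work: 110.4 × $725 = $80,040.00
Subtotal: $181,622.50
Less 20.5% discount: −$37,232.61
Total: $181,622.50 − $37,232.61 = $144,389.89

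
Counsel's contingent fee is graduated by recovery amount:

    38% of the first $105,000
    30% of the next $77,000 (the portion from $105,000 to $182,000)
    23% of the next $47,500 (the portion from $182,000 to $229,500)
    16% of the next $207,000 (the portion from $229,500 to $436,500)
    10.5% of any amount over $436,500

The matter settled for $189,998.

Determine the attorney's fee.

$64,839.54

First $105,000 at 38% = $39,900.00
Next $77,000 at 30% = $23,100.00
Remaining $7,998 at 23% = $1,839.54
Fee: $39,900.00 + $23,100.00 + $1,839.54 = $64,839.54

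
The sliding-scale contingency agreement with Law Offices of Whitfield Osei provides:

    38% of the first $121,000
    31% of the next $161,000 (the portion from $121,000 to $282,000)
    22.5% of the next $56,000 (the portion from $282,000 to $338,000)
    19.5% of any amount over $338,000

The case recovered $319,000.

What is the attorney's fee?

$104,215.00

First $121,000 at 38% = $45,980.00
Next $161,000 at 31% = $49,910.00
Remaining $37,000 at 22.5% = $8,325.00
Fee: $45,980.00 + $49,910.00 + $8,325.00 = $104,215.00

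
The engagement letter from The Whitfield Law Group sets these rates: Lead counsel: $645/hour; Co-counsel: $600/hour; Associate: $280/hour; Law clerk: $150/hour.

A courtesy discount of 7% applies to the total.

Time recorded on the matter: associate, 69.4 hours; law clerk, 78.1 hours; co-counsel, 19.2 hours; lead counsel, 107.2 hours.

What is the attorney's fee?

$103,984.23

Lead counsel: 107.2 × $645 = $69,144.00
Co-counsel: 19.2 × $600 = $11,520.00
Associate: 69.4 × $280 = $19,432.00
Law clerk: 78.1 × $150 = $11,715.00
Subtotal: $111,811.00
Less 7% discount: −$7,826.77
Total: $111,811.00 − $7,826.77 = $103,984.23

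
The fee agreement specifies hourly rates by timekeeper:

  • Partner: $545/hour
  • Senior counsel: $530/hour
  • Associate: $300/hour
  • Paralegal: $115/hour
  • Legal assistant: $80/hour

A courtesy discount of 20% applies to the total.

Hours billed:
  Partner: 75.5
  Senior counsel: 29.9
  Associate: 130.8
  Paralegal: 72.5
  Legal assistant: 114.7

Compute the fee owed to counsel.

Partner: 75.5 × $545 = $41,147.50
Senior counsel: 29.9 × $530 = $15,847.00
Associate: 130.8 × $300 = $39,240.00
Paralegal: 72.5 × $115 = $8,337.50
Legal assistant: 114.7 × $80 = $9,176.00
Subtotal: $113,748.00
Less 20% discount: −$22,749.60
Total: $113,748.00 − $22,749.60 = $90,998.40

$90,998.40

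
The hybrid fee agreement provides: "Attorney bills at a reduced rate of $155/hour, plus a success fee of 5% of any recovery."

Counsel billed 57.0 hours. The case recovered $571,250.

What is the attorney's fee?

Hourly: 57.0 × $155 = $8,835.00
Success fee: 5% of $571,250 = $28,562.50
Total: $8,835.00 + $28,562.50 = $37,397.50

$37,397.50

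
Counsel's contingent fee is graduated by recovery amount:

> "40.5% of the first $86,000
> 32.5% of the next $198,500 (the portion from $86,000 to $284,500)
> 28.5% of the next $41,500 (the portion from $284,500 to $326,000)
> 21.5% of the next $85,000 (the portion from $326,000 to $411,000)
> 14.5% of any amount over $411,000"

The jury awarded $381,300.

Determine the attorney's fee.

$123,059.50

First $86,000 at 40.5% = $34,830.00
Next $198,500 at 32.5% = $64,512.50
Next $41,500 at 28.5% = $11,827.50
Remaining $55,300 at 21.5% = $11,889.50
Fee: $34,830.00 + $64,512.50 + $11,827.50 + $11,889.50 = $123,059.50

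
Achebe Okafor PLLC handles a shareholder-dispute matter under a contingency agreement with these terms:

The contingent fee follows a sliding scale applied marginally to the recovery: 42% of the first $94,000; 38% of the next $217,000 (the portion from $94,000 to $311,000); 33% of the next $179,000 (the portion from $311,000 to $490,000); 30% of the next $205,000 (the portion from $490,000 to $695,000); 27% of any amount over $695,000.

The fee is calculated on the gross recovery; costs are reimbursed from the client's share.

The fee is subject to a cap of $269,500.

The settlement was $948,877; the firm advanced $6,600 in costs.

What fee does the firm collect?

Fee base is the gross recovery, $948,877; costs are reimbursed separately.
First $94,000 at 42% = $39,480.00
Next $217,000 at 38% = $82,460.00
Next $179,000 at 33% = $59,070.00
Next $205,000 at 30% = $61,500.00
Remaining $253,877 at 27% = $68,546.79
Fee: $39,480.00 + $82,460.00 + $59,070.00 + $61,500.00 + $68,546.79 = $311,056.79
$311,056.79 exceeds the $269,500 cap, so the fee is capped at $269,500.00.

$269,500.00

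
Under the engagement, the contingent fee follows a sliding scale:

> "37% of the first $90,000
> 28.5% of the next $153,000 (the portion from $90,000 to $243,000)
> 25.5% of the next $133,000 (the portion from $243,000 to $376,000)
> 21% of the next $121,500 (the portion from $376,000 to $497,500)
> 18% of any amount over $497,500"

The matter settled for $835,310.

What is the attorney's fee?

$197,140.80

First $90,000 at 37% = $33,300.00
Next $153,000 at 28.5% = $43,605.00
Next $133,000 at 25.5% = $33,915.00
Next $121,500 at 21% = $25,515.00
Remaining $337,810 at 18% = $60,805.80
Fee: $33,300.00 + $43,605.00 + $33,915.00 + $25,515.00 + $60,805.80 = $197,140.80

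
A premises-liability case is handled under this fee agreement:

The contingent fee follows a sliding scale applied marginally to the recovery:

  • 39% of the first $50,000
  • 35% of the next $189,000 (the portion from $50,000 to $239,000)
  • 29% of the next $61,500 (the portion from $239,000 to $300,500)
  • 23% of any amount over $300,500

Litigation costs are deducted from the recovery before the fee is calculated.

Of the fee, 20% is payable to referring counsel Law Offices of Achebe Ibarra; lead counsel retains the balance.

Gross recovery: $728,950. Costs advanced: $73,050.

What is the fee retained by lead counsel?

$148,181.60

Fee base (net of costs): $728,950 − $73,050 = $655,900
First $50,000 at 39% = $19,500.00
Next $189,000 at 35% = $66,150.00
Next $61,500 at 29% = $17,835.00
Remaining $355,400 at 23% = $81,742.00
Fee: $19,500.00 + $66,150.00 + $17,835.00 + $81,742.00 = $185,227.00
Referral share: 20% of $185,227.00 = $37,045.40; lead counsel retains $185,227.00 − $37,045.40 = $148,181.60.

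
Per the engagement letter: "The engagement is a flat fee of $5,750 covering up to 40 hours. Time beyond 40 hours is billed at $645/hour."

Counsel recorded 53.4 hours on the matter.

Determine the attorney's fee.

$14,393.00

Flat fee: $5,750.00
Excess hours: 53.4 − 40 = 13.4
Overrun: 13.4 × $645 = $8,643.00
Total: $5,750.00 + $8,643.00 = $14,393.00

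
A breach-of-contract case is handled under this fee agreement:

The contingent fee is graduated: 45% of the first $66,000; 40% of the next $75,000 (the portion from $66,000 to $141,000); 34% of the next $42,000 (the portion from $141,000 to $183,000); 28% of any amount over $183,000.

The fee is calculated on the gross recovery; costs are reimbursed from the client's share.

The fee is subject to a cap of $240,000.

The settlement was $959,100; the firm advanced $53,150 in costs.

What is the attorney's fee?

$240,000.00

Fee base is the gross recovery, $959,100; costs are reimbursed separately.
First $66,000 at 45% = $29,700.00
Next $75,000 at 40% = $30,000.00
Next $42,000 at 34% = $14,280.00
Remaining $776,100 at 28% = $217,308.00
Fee: $29,700.00 + $30,000.00 + $14,280.00 + $217,308.00 = $291,288.00
$291,288.00 exceeds the $240,000 cap, so the fee is capped at $240,000.00.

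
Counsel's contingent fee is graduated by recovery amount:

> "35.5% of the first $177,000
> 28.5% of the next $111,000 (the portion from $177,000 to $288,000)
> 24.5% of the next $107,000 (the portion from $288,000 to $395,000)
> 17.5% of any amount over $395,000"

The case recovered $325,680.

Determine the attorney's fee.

$103,701.60

First $177,000 at 35.5% = $62,835.00
Next $111,000 at 28.5% = $31,635.00
Remaining $37,680 at 24.5% = $9,231.60
Fee: $62,835.00 + $31,635.00 + $9,231.60 = $103,701.60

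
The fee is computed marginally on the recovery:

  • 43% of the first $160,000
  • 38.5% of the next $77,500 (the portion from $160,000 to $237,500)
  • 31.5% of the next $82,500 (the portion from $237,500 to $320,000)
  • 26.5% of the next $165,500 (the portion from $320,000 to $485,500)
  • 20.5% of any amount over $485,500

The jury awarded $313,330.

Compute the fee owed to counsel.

First $160,000 at 43% = $68,800.00
Next $77,500 at 38.5% = $29,837.50
Remaining $75,830 at 31.5% = $23,886.45
Fee: $68,800.00 + $29,837.50 + $23,886.45 = $122,523.95

$122,523.95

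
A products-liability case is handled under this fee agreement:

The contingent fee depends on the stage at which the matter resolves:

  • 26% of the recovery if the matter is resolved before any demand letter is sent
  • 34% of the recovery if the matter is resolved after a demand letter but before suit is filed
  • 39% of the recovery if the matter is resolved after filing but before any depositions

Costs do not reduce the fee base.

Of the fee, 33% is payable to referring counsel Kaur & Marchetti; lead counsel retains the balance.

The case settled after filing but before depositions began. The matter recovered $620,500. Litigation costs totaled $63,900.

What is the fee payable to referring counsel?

Fee base is the gross recovery, $620,500; costs are reimbursed separately.
The matter settled after filing but before depositions began, so the 39% rate applies.
$620,500 × 39% = $241,995.00
Referral share: 33% of $241,995.00 = $79,858.35; lead counsel retains $241,995.00 − $79,858.35 = $162,136.65.

$79,858.35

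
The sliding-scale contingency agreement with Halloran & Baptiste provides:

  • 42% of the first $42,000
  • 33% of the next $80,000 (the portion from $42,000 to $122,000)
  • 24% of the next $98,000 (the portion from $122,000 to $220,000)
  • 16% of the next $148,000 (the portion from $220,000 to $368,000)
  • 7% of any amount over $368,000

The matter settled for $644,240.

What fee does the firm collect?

First $42,000 at 42% = $17,640.00
Next $80,000 at 33% = $26,400.00
Next $98,000 at 24% = $23,520.00
Next $148,000 at 16% = $23,680.00
Remaining $276,240 at 7% = $19,336.80
Fee: $17,640.00 + $26,400.00 + $23,520.00 + $23,680.00 + $19,336.80 = $110,576.80

$110,576.80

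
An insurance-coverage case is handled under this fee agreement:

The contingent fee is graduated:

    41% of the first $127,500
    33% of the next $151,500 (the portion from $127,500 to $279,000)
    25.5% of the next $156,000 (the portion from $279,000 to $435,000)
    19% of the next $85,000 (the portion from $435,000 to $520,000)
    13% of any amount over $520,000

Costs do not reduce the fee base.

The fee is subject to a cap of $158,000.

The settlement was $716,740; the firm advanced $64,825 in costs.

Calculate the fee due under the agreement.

$158,000.00

Fee base is the gross recovery, $716,740; costs are reimbursed separately.
First $127,500 at 41% = $52,275.00
Next $151,500 at 33% = $49,995.00
Next $156,000 at 25.5% = $39,780.00
Next $85,000 at 19% = $16,150.00
Remaining $196,740 at 13% = $25,576.20
Fee: $52,275.00 + $49,995.00 + $39,780.00 + $16,150.00 + $25,576.20 = $183,776.20
$183,776.20 exceeds the $158,000 cap, so the fee is capped at $158,000.00.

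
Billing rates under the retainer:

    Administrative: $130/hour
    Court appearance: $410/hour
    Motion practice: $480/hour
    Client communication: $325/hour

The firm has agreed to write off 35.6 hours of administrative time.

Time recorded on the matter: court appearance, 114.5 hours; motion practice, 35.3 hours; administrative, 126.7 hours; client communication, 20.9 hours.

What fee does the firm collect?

Administrative: 126.7 × $130 = $16,471.00
Court appearance: 114.5 × $410 = $46,945.00
Motion practice: 35.3 × $480 = $16,944.00
Client communication: 20.9 × $325 = $6,792.50
Subtotal: $87,152.50
Write-off: 35.6 × $130 = $4,628.00
Total: $87,152.50 − $4,628.00 = $82,524.50

$82,524.50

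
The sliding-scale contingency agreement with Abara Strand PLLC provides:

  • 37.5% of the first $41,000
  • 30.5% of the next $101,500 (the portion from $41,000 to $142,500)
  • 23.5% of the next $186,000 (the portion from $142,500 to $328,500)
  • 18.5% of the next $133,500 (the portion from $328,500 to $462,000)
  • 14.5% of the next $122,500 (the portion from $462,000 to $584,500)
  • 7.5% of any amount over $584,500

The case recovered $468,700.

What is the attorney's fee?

First $41,000 at 37.5% = $15,375.00
Next $101,500 at 30.5% = $30,957.50
Next $186,000 at 23.5% = $43,710.00
Next $133,500 at 18.5% = $24,697.50
Remaining $6,700 at 14.5% = $971.50
Fee: $15,375.00 + $30,957.50 + $43,710.00 + $24,697.50 + $971.50 = $115,711.50

$115,711.50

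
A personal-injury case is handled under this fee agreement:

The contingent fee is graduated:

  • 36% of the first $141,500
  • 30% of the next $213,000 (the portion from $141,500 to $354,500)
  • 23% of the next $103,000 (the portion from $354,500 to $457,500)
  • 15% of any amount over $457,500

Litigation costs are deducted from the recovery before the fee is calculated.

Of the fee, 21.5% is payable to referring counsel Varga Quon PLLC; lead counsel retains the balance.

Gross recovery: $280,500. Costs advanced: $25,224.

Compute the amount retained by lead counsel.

Fee base (net of costs): $280,500 − $25,224 = $255,276
First $141,500 at 36% = $50,940.00
Remaining $113,776 at 30% = $34,132.80
Fee: $50,940.00 + $34,132.80 = $85,072.80
Referral share: 21.5% of $85,072.80 = $18,290.65; lead counsel retains $85,072.80 − $18,290.65 = $66,782.15.

$66,782.15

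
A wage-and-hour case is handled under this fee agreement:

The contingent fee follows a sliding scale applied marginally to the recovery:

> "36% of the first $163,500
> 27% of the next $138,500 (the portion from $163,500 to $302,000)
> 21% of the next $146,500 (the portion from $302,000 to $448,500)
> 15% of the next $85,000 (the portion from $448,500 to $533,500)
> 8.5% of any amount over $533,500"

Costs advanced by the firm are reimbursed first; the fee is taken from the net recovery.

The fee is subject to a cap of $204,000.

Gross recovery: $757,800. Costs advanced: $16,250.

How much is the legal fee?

Fee base (net of costs): $757,800 − $16,250 = $741,550
First $163,500 at 36% = $58,860.00
Next $138,500 at 27% = $37,395.00
Next $146,500 at 21% = $30,765.00
Next $85,000 at 15% = $12,750.00
Remaining $208,050 at 8.5% = $17,684.25
Fee: $58,860.00 + $37,395.00 + $30,765.00 + $12,750.00 + $17,684.25 = $157,454.25
$157,454.25 is under the $204,000 cap.

$157,454.25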